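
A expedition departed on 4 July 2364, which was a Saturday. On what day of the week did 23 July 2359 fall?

Count forward from the earlier date (July 23, 2359) to the later (July 4, 2364):
July 23, 2359 → July 23, 2360: 366 days (2360 is a leap year).
July 23, 2360 → July 23, 2361: 365 days.
July 23, 2361 → July 23, 2362: 365 days.
July 23, 2362 → July 23, 2363: 365 days.
July 2363: 31 − 23 = 8 days remain.
Then 11 full months totalling 335 days.
July 1–4, 2364: 4 days.
Residual: 347 days.
Total: 1808 days.
1808 mod 7 = 2, so 2 days before Saturday is Thursday.

Thursday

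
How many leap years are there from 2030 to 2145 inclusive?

28

Years divisible by 4: 2032, 2036, …, 2144 — 29 in all.
Of these, 2100 is divisible by 100 but not 400, so not leap.
Leap years: 29 − 1 = 28.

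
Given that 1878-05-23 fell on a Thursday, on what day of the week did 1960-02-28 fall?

Day-of-year of May 23, 1878: 143.
Day-of-year of February 28, 1960: 59.
1878 has 365 days, so 365 − 143 = 222 days remain in 1878.
Full years 1879–1959: 62 common + 19 leap = 62×365 + 19×366 = 29584 days.
Total: 222 + 29584 + 59 = 29865 days.
29865 mod 7 = 3, so 3 days after Thursday is Sunday.

Sunday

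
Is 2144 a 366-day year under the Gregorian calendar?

Yes

2144 is a leap year.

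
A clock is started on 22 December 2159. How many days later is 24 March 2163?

1188

Day-of-year of December 22, 2159: 356.
Day-of-year of March 24, 2163: 83.
2159 has 365 days, so 365 − 356 = 9 days remain in 2159.
Full years: 2160: 366; 2161: 365; 2162: 365. Sum = 1096.
Total: 9 + 1096 + 83 = 1188 days.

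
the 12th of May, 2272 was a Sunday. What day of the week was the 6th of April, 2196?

Wednesday

Count forward from the earlier date (April 6, 2196) to the later (May 12, 2272):
From April 6, 2196 to April 6, 2272: 76 years, of which 18 contain a Feb 29 — 58×365 + 18×366 = 27758 days.
(2200 is not a leap year (divisible by 100 but not 400).)
April 2272: 30 − 6 = 24 days remain.
May 1–12, 2272: 12 days.
Residual: 36 days.
Total: 27794 days.
27794 mod 7 = 4, so 4 days before Sunday is Wednesday.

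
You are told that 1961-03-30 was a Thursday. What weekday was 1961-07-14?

Friday

March 1961: 31 − 30 = 1 day remains.
Then April (30), May (31), June (30): 30 + 31 + 30 = 91 days.
July 1–14, 1961: 14 days.
Total: 1 + 91 + 14 = 106 days.
106 mod 7 = 1, so 1 day after Thursday is Friday.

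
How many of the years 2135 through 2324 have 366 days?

46

Years divisible by 4: 2136, 2140, …, 2324 — 48 in all.
Of these, 2200, 2300 are divisible by 100 but not 400, so not leap.
Leap years: 48 − 2 = 46.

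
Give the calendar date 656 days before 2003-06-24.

2001-09-06

Count 656 days before June 24, 2003:
Day-of-year of September 6, 2001: 249.
Day-of-year of June 24, 2003: 175.
2001 has 365 days, so 365 − 249 = 116 days remain in 2001.
Full years: 2002: 365. Sum = 365.
Total: 116 + 365 + 175 = 656 days.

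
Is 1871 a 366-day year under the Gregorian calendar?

No

1871 is not a leap year.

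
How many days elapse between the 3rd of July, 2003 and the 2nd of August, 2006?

1126

July 3, 2003 → July 3, 2004: 366 days (2004 is a leap year).
July 3, 2004 → July 3, 2005: 365 days.
July 3, 2005 → July 3, 2006: 365 days.
July 2006: 31 − 3 = 28 days remain.
August 1–2, 2006: 2 days.
Residual: 30 days.
Total: 1126 days.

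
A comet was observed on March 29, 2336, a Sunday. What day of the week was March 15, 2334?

Thursday

Count forward from the earlier date (March 15, 2334) to the later (March 29, 2336):
Day-of-year of March 15, 2334: 74.
Day-of-year of March 29, 2336: 89.
2334 has 365 days, so 365 − 74 = 291 days remain in 2334.
Full years: 2335: 365. Sum = 365.
Total: 291 + 365 + 89 = 745 days.
745 mod 7 = 3, so 3 days before Sunday is Thursday.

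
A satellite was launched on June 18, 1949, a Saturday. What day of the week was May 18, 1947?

Count forward from the earlier date (May 18, 1947) to the later (June 18, 1949):
May 18, 1947 → May 18, 1948: 366 days (1948 is a leap year).
May 18, 1948 → May 18, 1949: 365 days.
May 1949: 31 − 18 = 13 days remain.
June 1–18, 1949: 18 days.
Residual: 31 days.
Total: 762 days.
762 mod 7 = 6, so 6 days before Saturday is Sunday.

Sunday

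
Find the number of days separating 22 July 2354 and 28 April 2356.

646

Day-of-year of July 22, 2354: 203.
Day-of-year of April 28, 2356: 119.
2354 has 365 days, so 365 − 203 = 162 days remain in 2354.
Full years: 2355: 365. Sum = 365.
Total: 162 + 365 + 119 = 646 days.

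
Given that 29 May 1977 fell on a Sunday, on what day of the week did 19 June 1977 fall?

May 1977: 31 − 29 = 2 days remain.
June 1–19, 1977: 19 days.
Total: 2 + 19 = 21 days.
21 is a multiple of 7, so 19 June 1977 falls on the same weekday: Sunday.

Sunday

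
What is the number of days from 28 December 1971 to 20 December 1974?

December 28, 1971 → December 28, 1972: 366 days (1972 is a leap year).
December 28, 1972 → December 28, 1973: 365 days.
December 1973: 31 − 28 = 3 days remain.
Then 11 full months totalling 334 days.
December 1–20, 1974: 20 days.
Residual: 357 days.
Total: 1088 days.

1088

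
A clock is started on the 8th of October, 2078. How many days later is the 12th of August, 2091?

Day-of-year of October 8, 2078: 281.
Day-of-year of August 12, 2091: 224.
2078 has 365 days, so 365 − 281 = 84 days remain in 2078.
Full years 2079–2090: 9 common + 3 leap = 9×365 + 3×366 = 4383 days.
Total: 84 + 4383 + 224 = 4691 days.

4691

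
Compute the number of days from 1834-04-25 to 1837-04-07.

1078

April 25, 1834 → April 25, 1835: 365 days.
April 25, 1835 → April 25, 1836: 366 days (1836 is a leap year).
April 1836: 30 − 25 = 5 days remain.
Then 11 full months totalling 335 days.
April 1–7, 1837: 7 days.
Residual: 347 days.
Total: 1078 days.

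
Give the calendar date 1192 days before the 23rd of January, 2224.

the 18th of October, 2220

Count 1192 days before January 23, 2224:
October 18, 2220 → October 18, 2221: 365 days.
October 18, 2221 → October 18, 2222: 365 days.
October 18, 2222 → October 18, 2223: 365 days.
October 2223: 31 − 18 = 13 days remain.
Then November (30), December (31): 30 + 31 = 61 days.
January 1–23, 2224: 23 days.
Residual: 97 days.
Total: 1192 days.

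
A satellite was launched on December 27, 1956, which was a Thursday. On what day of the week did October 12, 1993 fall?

From December 27, 1956 to December 27, 1992: 36 years, of which 9 contain a Feb 29 — 27×365 + 9×366 = 13149 days.
December 1992: 31 − 27 = 4 days remain.
Then 9 full months totalling 273 days.
October 1–12, 1993: 12 days.
Residual: 289 days.
Total: 13438 days.
13438 mod 7 = 5, so 5 days after Thursday is Tuesday.

Tuesday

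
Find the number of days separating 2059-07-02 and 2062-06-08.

1072

July 2, 2059 → July 2, 2060: 366 days (2060 is a leap year).
July 2, 2060 → July 2, 2061: 365 days.
July 2061: 31 − 2 = 29 days remain.
Then 10 full months totalling 304 days.
June 1–8, 2062: 8 days.
Residual: 341 days.
Total: 1072 days.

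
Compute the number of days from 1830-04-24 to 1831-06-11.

April 1830: 30 − 24 = 6 days remain.
Then 13 full months totalling 396 days.
June 1–11, 1831: 11 days.
Total: 6 + 396 + 11 = 413 days.

413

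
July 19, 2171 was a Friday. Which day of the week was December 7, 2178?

From July 19, 2171 to July 19, 2178: 7 years, of which 2 contain a Feb 29 — 5×365 + 2×366 = 2557 days.
July 2178: 31 − 19 = 12 days remain.
Then August (31), September (30), October (31), November (30): 31 + 30 + 31 + 30 = 122 days.
December 1–7, 2178: 7 days.
Residual: 141 days.
Total: 2698 days.
2698 mod 7 = 3, so 3 days after Friday is Monday.

Monday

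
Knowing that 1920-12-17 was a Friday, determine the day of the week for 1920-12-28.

Tuesday

Within December 1920: 28 − 17 = 11 days.
11 mod 7 = 4, so 4 days after Friday is Tuesday.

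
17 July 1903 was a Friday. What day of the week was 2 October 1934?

Tuesday

Day-of-year of July 17, 1903: 198.
Day-of-year of October 2, 1934: 275.
1903 has 365 days, so 365 − 198 = 167 days remain in 1903.
Full years 1904–1933: 22 common + 8 leap = 22×365 + 8×366 = 10958 days.
Total: 167 + 10958 + 275 = 11400 days.
11400 mod 7 = 4, so 4 days after Friday is Tuesday.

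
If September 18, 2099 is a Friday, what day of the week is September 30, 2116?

Wednesday

From September 18, 2099 to September 18, 2116: 17 years, of which 4 contain a Feb 29 — 13×365 + 4×366 = 6209 days.
(2100 is not a leap year (divisible by 100 but not 400).)
Within September 2116: 30 − 18 = 12 days.
Total: 6221 days.
6221 mod 7 = 5, so 5 days after Friday is Wednesday.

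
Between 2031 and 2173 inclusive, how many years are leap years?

35

Years divisible by 4: 2032, 2036, …, 2172 — 36 in all.
Of these, 2100 is divisible by 100 but not 400, so not leap.
Leap years: 36 − 1 = 35.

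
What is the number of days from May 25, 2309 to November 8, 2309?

167

May 2309: 31 − 25 = 6 days remain.
Then June (30), July (31), August (31), September (30), October (31): 30 + 31 + 31 + 30 + 31 = 153 days.
November 1–8, 2309: 8 days.
Total: 6 + 153 + 8 = 167 days.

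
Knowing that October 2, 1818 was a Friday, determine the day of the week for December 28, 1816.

Saturday

Count forward from the earlier date (December 28, 1816) to the later (October 2, 1818):
December 1816: 31 − 28 = 3 days remain.
Then 21 full months totalling 638 days.
October 1–2, 1818: 2 days.
Total: 3 + 638 + 2 = 643 days.
643 mod 7 = 6, so 6 days before Friday is Saturday.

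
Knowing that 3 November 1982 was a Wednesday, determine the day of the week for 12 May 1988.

Thursday

Day-of-year of November 3, 1982: 307.
Day-of-year of May 12, 1988: 133.
1982 has 365 days, so 365 − 307 = 58 days remain in 1982.
Full years: 1983: 365; 1984: 366; 1985: 365; 1986: 365; 1987: 365. Sum = 1826.
Total: 58 + 1826 + 133 = 2017 days.
2017 mod 7 = 1, so 1 day after Wednesday is Thursday.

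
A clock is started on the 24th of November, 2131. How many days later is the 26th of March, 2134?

November 24, 2131 → November 24, 2132: 366 days (2132 is a leap year).
November 24, 2132 → November 24, 2133: 365 days.
November 2133: 30 − 24 = 6 days remain.
Then December (31), January (31), February 2134 (28): 31 + 31 + 28 = 90 days.
March 1–26, 2134: 26 days.
Residual: 122 days.
Total: 853 days.

853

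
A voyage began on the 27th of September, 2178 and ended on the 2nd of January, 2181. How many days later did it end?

September 27, 2178 → September 27, 2179: 365 days.
September 27, 2179 → September 27, 2180: 366 days (2180 is a leap year).
September 2180: 30 − 27 = 3 days remain.
Then October (31), November (30), December (31): 31 + 30 + 31 = 92 days.
January 1–2, 2181: 2 days.
Residual: 97 days.
Total: 828 days.

828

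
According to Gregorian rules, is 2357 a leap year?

2357 is not a leap year.

No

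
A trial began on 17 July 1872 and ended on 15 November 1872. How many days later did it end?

July 1872: 31 − 17 = 14 days remain.
Then August (31), September (30), October (31): 31 + 30 + 31 = 92 days.
November 1–15, 1872: 15 days.
Total: 14 + 92 + 15 = 121 days.

121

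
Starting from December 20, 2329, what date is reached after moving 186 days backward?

June 17, 2329

Count 186 days before December 20, 2329:
June 2329: 30 − 17 = 13 days remain.
Then July (31), August (31), September (30), October (31), November (30): 31 + 31 + 30 + 31 + 30 = 153 days.
December 1–20, 2329: 20 days.
Total: 13 + 153 + 20 = 186 days.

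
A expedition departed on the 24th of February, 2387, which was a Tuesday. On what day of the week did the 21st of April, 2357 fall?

Count forward from the earlier date (April 21, 2357) to the later (February 24, 2387):
From April 21, 2357 to April 21, 2386: 29 years, of which 7 contain a Feb 29 — 22×365 + 7×366 = 10592 days.
April 2386: 30 − 21 = 9 days remain.
Then 9 full months totalling 276 days.
February 1–24, 2387: 24 days (2387 is not a leap year).
Residual: 309 days.
Total: 10901 days.
10901 mod 7 = 2, so 2 days before Tuesday is Sunday.

Sunday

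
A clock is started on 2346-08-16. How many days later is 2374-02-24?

10054

Day-of-year of August 16, 2346: 228.
Day-of-year of February 24, 2374: 55.
2346 has 365 days, so 365 − 228 = 137 days remain in 2346.
Full years 2347–2373: 20 common + 7 leap = 20×365 + 7×366 = 9862 days.
Total: 137 + 9862 + 55 = 10054 days.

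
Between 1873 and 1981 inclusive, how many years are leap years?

26

Years divisible by 4: 1876, 1880, …, 1980 — 27 in all.
Of these, 1900 is divisible by 100 but not 400, so not leap.
Leap years: 27 − 1 = 26.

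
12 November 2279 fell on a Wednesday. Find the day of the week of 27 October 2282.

Day-of-year of November 12, 2279: 316.
Day-of-year of October 27, 2282: 300.
2279 has 365 days, so 365 − 316 = 49 days remain in 2279.
Full years: 2280: 366; 2281: 365. Sum = 731.
Total: 49 + 731 + 300 = 1080 days.
1080 mod 7 = 2, so 2 days after Wednesday is Friday.

Friday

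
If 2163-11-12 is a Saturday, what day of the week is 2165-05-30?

Thursday

November 2163: 30 − 12 = 18 days remain.
Then 17 full months totalling 517 days.
May 1–30, 2165: 30 days.
Total: 18 + 517 + 30 = 565 days.
565 mod 7 = 5, so 5 days after Saturday is Thursday.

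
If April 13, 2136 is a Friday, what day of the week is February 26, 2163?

From April 13, 2136 to April 13, 2162: 26 years, of which 6 contain a Feb 29 — 20×365 + 6×366 = 9496 days.
April 2162: 30 − 13 = 17 days remain.
Then 9 full months totalling 276 days.
February 1–26, 2163: 26 days (2163 is not a leap year).
Residual: 319 days.
Total: 9815 days.
9815 mod 7 = 1, so 1 day after Friday is Saturday.

Saturday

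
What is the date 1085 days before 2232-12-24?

2230-01-04

Count 1085 days before December 24, 2232:
January 4, 2230 → January 4, 2231: 365 days.
January 4, 2231 → January 4, 2232: 365 days.
January 2232: 31 − 4 = 27 days remain.
Then 10 full months totalling 304 days.
December 1–24, 2232: 24 days.
Residual: 355 days.
Total: 1085 days.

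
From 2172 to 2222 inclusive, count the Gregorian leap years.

12

Years divisible by 4: 2172, 2176, …, 2220 — 13 in all.
Of these, 2200 is divisible by 100 but not 400, so not leap.
Leap years: 13 − 1 = 12.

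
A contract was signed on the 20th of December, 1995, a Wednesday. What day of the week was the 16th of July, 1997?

December 20, 1995 → December 20, 1996: 366 days (1996 is a leap year).
December 1996: 31 − 20 = 11 days remain.
Then January (31), February 1997 (28), March (31), April (30), May (31), June (30): 31 + 28 + 31 + 30 + 31 + 30 = 181 days.
July 1–16, 1997: 16 days.
Residual: 208 days.
Total: 574 days.
574 is a multiple of 7, so the 16th of July, 1997 falls on the same weekday: Wednesday.

Wednesday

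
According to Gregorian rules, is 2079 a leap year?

2079 is not a leap year.

No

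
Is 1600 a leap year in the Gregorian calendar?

Yes

1600 is a leap year (divisible by 400).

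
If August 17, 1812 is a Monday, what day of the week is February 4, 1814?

August 1812: 31 − 17 = 14 days remain.
Then 17 full months totalling 518 days.
February 1–4, 1814: 4 days (1814 is not a leap year).
Total: 14 + 518 + 4 = 536 days.
536 mod 7 = 4, so 4 days after Monday is Friday.

Friday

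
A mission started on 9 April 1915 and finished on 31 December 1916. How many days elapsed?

632

April 1915: 30 − 9 = 21 days remain.
Then 19 full months totalling 580 days.
December 1–31, 1916: 31 days.
Total: 21 + 580 + 31 = 632 days.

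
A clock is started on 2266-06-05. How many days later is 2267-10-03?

485

Day-of-year of June 5, 2266: 156.
Day-of-year of October 3, 2267: 276.
2266 has 365 days, so 365 − 156 = 209 days remain in 2266.
Total: 209 + 276 = 485 days.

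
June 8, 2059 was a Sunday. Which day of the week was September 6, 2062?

Wednesday

Day-of-year of June 8, 2059: 159.
Day-of-year of September 6, 2062: 249.
2059 has 365 days, so 365 − 159 = 206 days remain in 2059.
Full years: 2060: 366; 2061: 365. Sum = 731.
Total: 206 + 731 + 249 = 1186 days.
1186 mod 7 = 3, so 3 days after Sunday is Wednesday.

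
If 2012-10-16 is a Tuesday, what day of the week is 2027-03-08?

Day-of-year of October 16, 2012: 290.
Day-of-year of March 8, 2027: 67.
2012 has 366 days, so 366 − 290 = 76 days remain in 2012.
Full years 2013–2026: 11 common + 3 leap = 11×365 + 3×366 = 5113 days.
Total: 76 + 5113 + 67 = 5256 days.
5256 mod 7 = 6, so 6 days after Tuesday is Monday.

Monday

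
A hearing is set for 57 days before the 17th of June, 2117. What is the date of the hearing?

the 21st of April, 2117

Count 57 days before June 17, 2117:
April 2117: 30 − 21 = 9 days remain.
Then May (31): 31 days.
June 1–17, 2117: 17 days.
Total: 9 + 31 + 17 = 57 days.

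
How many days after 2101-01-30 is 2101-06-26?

147

January 2101: 31 − 30 = 1 day remains.
Then February 2101 (28), March (31), April (30), May (31): 28 + 31 + 30 + 31 = 120 days.
June 1–26, 2101: 26 days.
Total: 1 + 120 + 26 = 147 days.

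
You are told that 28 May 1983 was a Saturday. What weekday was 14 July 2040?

From May 28, 1983 to May 28, 2040: 57 years, of which 15 contain a Feb 29 — 42×365 + 15×366 = 20820 days.
(2000 is a leap year (divisible by 400).)
May 2040: 31 − 28 = 3 days remain.
Then June (30): 30 days.
July 1–14, 2040: 14 days.
Residual: 47 days.
Total: 20867 days.
20867 is a multiple of 7, so 14 July 2040 falls on the same weekday: Saturday.

Saturday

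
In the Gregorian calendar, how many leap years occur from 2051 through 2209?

38

Years divisible by 4: 2052, 2056, …, 2208 — 40 in all.
Of these, 2100, 2200 are divisible by 100 but not 400, so not leap.
Leap years: 40 − 2 = 38.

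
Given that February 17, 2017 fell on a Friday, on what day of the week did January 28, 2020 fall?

February 17, 2017 → February 17, 2018: 365 days.
February 17, 2018 → February 17, 2019: 365 days.
February 2019: 28 − 17 = 11 days remain (2019 is not a leap year, so February has 28 days).
Then 10 full months totalling 306 days.
January 1–28, 2020: 28 days.
Residual: 345 days.
Total: 1075 days.
1075 mod 7 = 4, so 4 days after Friday is Tuesday.

Tuesday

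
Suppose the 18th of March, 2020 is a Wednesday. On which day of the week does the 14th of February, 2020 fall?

Friday

Count forward from the earlier date (February 14, 2020) to the later (March 18, 2020):
February 2020: 29 − 14 = 15 days remain (2020 is a leap year, so February has 29 days).
March 1–18, 2020: 18 days.
Total: 15 + 18 = 33 days.
33 mod 7 = 5, so 5 days before Wednesday is Friday.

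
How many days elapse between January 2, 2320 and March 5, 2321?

January 2320: 31 − 2 = 29 days remain.
Then 13 full months totalling 394 days.
March 1–5, 2321: 5 days.
Total: 29 + 394 + 5 = 428 days.

428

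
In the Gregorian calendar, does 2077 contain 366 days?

No

2077 is not a leap year.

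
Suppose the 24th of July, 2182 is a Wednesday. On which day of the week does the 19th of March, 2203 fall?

From July 24, 2182 to July 24, 2202: 20 years, of which 4 contain a Feb 29 — 16×365 + 4×366 = 7304 days.
(2200 is not a leap year (divisible by 100 but not 400).)
July 2202: 31 − 24 = 7 days remain.
Then August (31), September (30), October (31), November (30), December (31), January (31), February 2203 (28): 31 + 30 + 31 + 30 + 31 + 31 + 28 = 212 days.
March 1–19, 2203: 19 days.
Residual: 238 days.
Total: 7542 days.
7542 mod 7 = 3, so 3 days after Wednesday is Saturday.

Saturday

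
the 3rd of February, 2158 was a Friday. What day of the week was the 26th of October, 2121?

Sunday

Count forward from the earlier date (October 26, 2121) to the later (February 3, 2158):
Day-of-year of October 26, 2121: 299.
Day-of-year of February 3, 2158: 34.
2121 has 365 days, so 365 − 299 = 66 days remain in 2121.
Full years 2122–2157: 27 common + 9 leap = 27×365 + 9×366 = 13149 days.
Total: 66 + 13149 + 34 = 13249 days.
13249 mod 7 = 5, so 5 days before Friday is Sunday.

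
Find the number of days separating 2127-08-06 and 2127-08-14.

8

Within August 2127: 14 − 6 = 8 days.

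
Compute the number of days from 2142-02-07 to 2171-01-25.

From February 7, 2142 to February 7, 2170: 28 years, of which 7 contain a Feb 29 — 21×365 + 7×366 = 10227 days.
February 2170: 28 − 7 = 21 days remain (2170 is not a leap year, so February has 28 days).
Then 10 full months totalling 306 days.
January 1–25, 2171: 25 days.
Residual: 352 days.
Total: 10579 days.

10579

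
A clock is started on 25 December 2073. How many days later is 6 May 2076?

863

December 25, 2073 → December 25, 2074: 365 days.
December 25, 2074 → December 25, 2075: 365 days.
December 2075: 31 − 25 = 6 days remain.
Then January (31), February 2076 (29), March (31), April (30): 31 + 29 + 31 + 30 = 121 days.
May 1–6, 2076: 6 days.
Residual: 133 days.
Total: 863 days.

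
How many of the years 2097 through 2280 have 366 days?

44

Years divisible by 4: 2100, 2104, …, 2280 — 46 in all.
Of these, 2100, 2200 are divisible by 100 but not 400, so not leap.
Leap years: 46 − 2 = 44.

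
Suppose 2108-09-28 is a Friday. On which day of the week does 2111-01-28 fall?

Day-of-year of September 28, 2108: 272.
Day-of-year of January 28, 2111: 28.
2108 has 366 days, so 366 − 272 = 94 days remain in 2108.
Full years: 2109: 365; 2110: 365. Sum = 730.
Total: 94 + 730 + 28 = 852 days.
852 mod 7 = 5, so 5 days after Friday is Wednesday.

Wednesday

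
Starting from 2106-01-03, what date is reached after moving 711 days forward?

2107-12-15

Count 711 days after January 3, 2106:
January 2106: 31 − 3 = 28 days remain.
Then 22 full months totalling 668 days.
December 1–15, 2107: 15 days.
Total: 28 + 668 + 15 = 711 days.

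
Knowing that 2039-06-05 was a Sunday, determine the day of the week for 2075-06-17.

From June 5, 2039 to June 5, 2075: 36 years, of which 9 contain a Feb 29 — 27×365 + 9×366 = 13149 days.
Within June 2075: 17 − 5 = 12 days.
Total: 13161 days.
13161 mod 7 = 1, so 1 day after Sunday is Monday.

Monday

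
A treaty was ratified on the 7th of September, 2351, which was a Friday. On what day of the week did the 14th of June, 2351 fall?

Thursday

Count forward from the earlier date (June 14, 2351) to the later (September 7, 2351):
June 2351: 30 − 14 = 16 days remain.
Then July (31), August (31): 31 + 31 = 62 days.
September 1–7, 2351: 7 days.
Total: 16 + 62 + 7 = 85 days.
85 mod 7 = 1, so 1 day before Friday is Thursday.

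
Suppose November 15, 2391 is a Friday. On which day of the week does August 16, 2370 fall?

Count forward from the earlier date (August 16, 2370) to the later (November 15, 2391):
From August 16, 2370 to August 16, 2391: 21 years, of which 5 contain a Feb 29 — 16×365 + 5×366 = 7670 days.
August 2391: 31 − 16 = 15 days remain.
Then September (30), October (31): 30 + 31 = 61 days.
November 1–15, 2391: 15 days.
Residual: 91 days.
Total: 7761 days.
7761 mod 7 = 5, so 5 days before Friday is Sunday.

Sunday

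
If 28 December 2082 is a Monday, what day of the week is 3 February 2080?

Count forward from the earlier date (February 3, 2080) to the later (December 28, 2082):
Day-of-year of February 3, 2080: 34.
Day-of-year of December 28, 2082: 362.
2080 has 366 days, so 366 − 34 = 332 days remain in 2080.
Full years: 2081: 365. Sum = 365.
Total: 332 + 365 + 362 = 1059 days.
1059 mod 7 = 2, so 2 days before Monday is Saturday.

Saturday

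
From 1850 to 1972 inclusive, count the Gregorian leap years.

30

Years divisible by 4: 1852, 1856, …, 1972 — 31 in all.
Of these, 1900 is divisible by 100 but not 400, so not leap.
Leap years: 31 − 1 = 30.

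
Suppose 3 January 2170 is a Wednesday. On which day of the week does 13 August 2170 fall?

Monday

January 2170: 31 − 3 = 28 days remain.
Then February 2170 (28), March (31), April (30), May (31), June (30), July (31): 28 + 31 + 30 + 31 + 30 + 31 = 181 days.
August 1–13, 2170: 13 days.
Total: 28 + 181 + 13 = 222 days.
222 mod 7 = 5, so 5 days after Wednesday is Monday.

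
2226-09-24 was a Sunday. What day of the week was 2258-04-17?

Saturday

Day-of-year of September 24, 2226: 267.
Day-of-year of April 17, 2258: 107.
2226 has 365 days, so 365 − 267 = 98 days remain in 2226.
Full years 2227–2257: 23 common + 8 leap = 23×365 + 8×366 = 11323 days.
Total: 98 + 11323 + 107 = 11528 days.
11528 mod 7 = 6, so 6 days after Sunday is Saturday.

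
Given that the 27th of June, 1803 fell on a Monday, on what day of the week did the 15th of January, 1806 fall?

Wednesday

Day-of-year of June 27, 1803: 178.
Day-of-year of January 15, 1806: 15.
1803 has 365 days, so 365 − 178 = 187 days remain in 1803.
Full years: 1804: 366; 1805: 365. Sum = 731.
Total: 187 + 731 + 15 = 933 days.
933 mod 7 = 2, so 2 days after Monday is Wednesday.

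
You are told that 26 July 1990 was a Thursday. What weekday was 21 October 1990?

Sunday

July 1990: 31 − 26 = 5 days remain.
Then August (31), September (30): 31 + 30 = 61 days.
October 1–21, 1990: 21 days.
Total: 5 + 61 + 21 = 87 days.
87 mod 7 = 3, so 3 days after Thursday is Sunday.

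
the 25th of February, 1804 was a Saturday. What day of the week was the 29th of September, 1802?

Wednesday

Count forward from the earlier date (September 29, 1802) to the later (February 25, 1804):
September 1802: 30 − 29 = 1 day remains.
Then 16 full months totalling 488 days.
February 1–25, 1804: 25 days (1804 is a leap year).
Total: 1 + 488 + 25 = 514 days.
514 mod 7 = 3, so 3 days before Saturday is Wednesday.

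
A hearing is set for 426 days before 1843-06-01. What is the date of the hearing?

1842-04-01

Count 426 days before June 1, 1843:
Day-of-year of April 1, 1842: 91.
Day-of-year of June 1, 1843: 152.
1842 has 365 days, so 365 − 91 = 274 days remain in 1842.
Total: 274 + 152 = 426 days.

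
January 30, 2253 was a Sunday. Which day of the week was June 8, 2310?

Wednesday

Day-of-year of January 30, 2253: 30.
Day-of-year of June 8, 2310: 159.
2253 has 365 days, so 365 − 30 = 335 days remain in 2253.
Full years 2254–2309: 43 common + 13 leap = 43×365 + 13×366 = 20453 days.
Total: 335 + 20453 + 159 = 20947 days.
20947 mod 7 = 3, so 3 days after Sunday is Wednesday.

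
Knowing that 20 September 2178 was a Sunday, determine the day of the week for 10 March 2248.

Friday

Day-of-year of September 20, 2178: 263.
Day-of-year of March 10, 2248: 70.
2178 has 365 days, so 365 − 263 = 102 days remain in 2178.
Full years 2179–2247: 53 common + 16 leap = 53×365 + 16×366 = 25201 days.
Total: 102 + 25201 + 70 = 25373 days.
25373 mod 7 = 5, so 5 days after Sunday is Friday.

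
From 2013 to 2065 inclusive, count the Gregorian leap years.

Years divisible by 4: 2016, 2020, …, 2064 — 13 in all.
No century exceptions apply. Count: 13.

13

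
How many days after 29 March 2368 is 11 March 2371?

Day-of-year of March 29, 2368: 89.
Day-of-year of March 11, 2371: 70.
2368 has 366 days, so 366 − 89 = 277 days remain in 2368.
Full years: 2369: 365; 2370: 365. Sum = 730.
Total: 277 + 730 + 70 = 1077 days.

1077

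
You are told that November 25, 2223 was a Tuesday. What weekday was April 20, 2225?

Wednesday

Day-of-year of November 25, 2223: 329.
Day-of-year of April 20, 2225: 110.
2223 has 365 days, so 365 − 329 = 36 days remain in 2223.
Full years: 2224: 366. Sum = 366.
Total: 36 + 366 + 110 = 512 days.
512 mod 7 = 1, so 1 day after Tuesday is Wednesday.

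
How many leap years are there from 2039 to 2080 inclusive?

11

Years divisible by 4 in [2039, 2080]: 2040, 2044, 2048, 2052, 2056, 2060, 2064, 2068, 2072, 2076, 2080.
No century exceptions apply. Count: 11.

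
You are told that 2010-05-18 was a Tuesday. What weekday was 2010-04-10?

Count forward from the earlier date (April 10, 2010) to the later (May 18, 2010):
April 2010: 30 − 10 = 20 days remain.
May 1–18, 2010: 18 days.
Total: 20 + 18 = 38 days.
38 mod 7 = 3, so 3 days before Tuesday is Saturday.

Saturday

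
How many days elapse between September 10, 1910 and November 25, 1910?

76

September 1910: 30 − 10 = 20 days remain.
Then October (31): 31 days.
November 1–25, 1910: 25 days.
Total: 20 + 31 + 25 = 76 days.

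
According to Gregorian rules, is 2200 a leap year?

No

2200 is not a leap year (divisible by 100 but not 400).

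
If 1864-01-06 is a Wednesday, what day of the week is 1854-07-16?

Sunday

Count forward from the earlier date (July 16, 1854) to the later (January 6, 1864):
From July 16, 1854 to July 16, 1863: 9 years, of which 2 contain a Feb 29 — 7×365 + 2×366 = 3287 days.
July 1863: 31 − 16 = 15 days remain.
Then August (31), September (30), October (31), November (30), December (31): 31 + 30 + 31 + 30 + 31 = 153 days.
January 1–6, 1864: 6 days.
Residual: 174 days.
Total: 3461 days.
3461 mod 7 = 3, so 3 days before Wednesday is Sunday.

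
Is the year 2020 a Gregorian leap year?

Yes

2020 is a leap year.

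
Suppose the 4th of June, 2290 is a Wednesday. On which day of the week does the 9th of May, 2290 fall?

Count forward from the earlier date (May 9, 2290) to the later (June 4, 2290):
May 2290: 31 − 9 = 22 days remain.
June 1–4, 2290: 4 days.
Total: 22 + 4 = 26 days.
26 mod 7 = 5, so 5 days before Wednesday is Friday.

Friday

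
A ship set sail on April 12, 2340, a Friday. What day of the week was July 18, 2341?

Day-of-year of April 12, 2340: 103.
Day-of-year of July 18, 2341: 199.
2340 has 366 days, so 366 − 103 = 263 days remain in 2340.
Total: 263 + 199 = 462 days.
462 is a multiple of 7, so July 18, 2341 falls on the same weekday: Friday.

Friday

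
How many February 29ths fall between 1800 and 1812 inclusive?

Years divisible by 4 in [1800, 1812]: 1800, 1804, 1808, 1812.
Of these, 1800 is divisible by 100 but not 400, so not leap.
Leap years: 4 − 1 = 3.

3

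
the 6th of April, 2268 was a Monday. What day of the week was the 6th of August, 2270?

Day-of-year of April 6, 2268: 97.
Day-of-year of August 6, 2270: 218.
2268 has 366 days, so 366 − 97 = 269 days remain in 2268.
Full years: 2269: 365. Sum = 365.
Total: 269 + 365 + 218 = 852 days.
852 mod 7 = 5, so 5 days after Monday is Saturday.

Saturday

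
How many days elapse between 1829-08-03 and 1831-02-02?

548

August 3, 1829 → August 3, 1830: 365 days.
August 1830: 31 − 3 = 28 days remain.
Then September (30), October (31), November (30), December (31), January (31): 30 + 31 + 30 + 31 + 31 = 153 days.
February 1–2, 1831: 2 days (1831 is not a leap year).
Residual: 183 days.
Total: 548 days.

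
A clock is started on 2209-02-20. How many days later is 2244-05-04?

From February 20, 2209 to February 20, 2244: 35 years, of which 8 contain a Feb 29 — 27×365 + 8×366 = 12783 days.
February 2244: 29 − 20 = 9 days remain (2244 is a leap year, so February has 29 days).
Then March (31), April (30): 31 + 30 = 61 days.
May 1–4, 2244: 4 days.
Residual: 74 days.
Total: 12857 days.

12857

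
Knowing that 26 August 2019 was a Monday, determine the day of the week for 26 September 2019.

August 2019: 31 − 26 = 5 days remain.
September 1–26, 2019: 26 days.
Total: 5 + 26 = 31 days.
31 mod 7 = 3, so 3 days after Monday is Thursday.

Thursday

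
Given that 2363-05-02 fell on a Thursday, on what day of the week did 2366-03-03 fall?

Thursday

May 2, 2363 → May 2, 2364: 366 days (2364 is a leap year).
May 2, 2364 → May 2, 2365: 365 days.
May 2365: 31 − 2 = 29 days remain.
Then 9 full months totalling 273 days.
March 1–3, 2366: 3 days.
Residual: 305 days.
Total: 1036 days.
1036 is a multiple of 7, so 2366-03-03 falls on the same weekday: Thursday.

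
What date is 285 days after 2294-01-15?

2294-10-27

Count 285 days after January 15, 2294:
January 2294: 31 − 15 = 16 days remain.
Then February 2294 (28), March (31), April (30), May (31), June (30), July (31), August (31), September (30): 28 + 31 + 30 + 31 + 30 + 31 + 31 + 30 = 242 days.
October 1–27, 2294: 27 days.
Total: 16 + 242 + 27 = 285 days.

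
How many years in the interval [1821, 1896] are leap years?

Years divisible by 4: 1824, 1828, …, 1896 — 19 in all.
No century exceptions apply. Count: 19.

19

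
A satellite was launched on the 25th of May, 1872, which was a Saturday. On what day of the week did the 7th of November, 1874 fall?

Saturday

May 25, 1872 → May 25, 1873: 365 days.
May 25, 1873 → May 25, 1874: 365 days.
May 1874: 31 − 25 = 6 days remain.
Then June (30), July (31), August (31), September (30), October (31): 30 + 31 + 31 + 30 + 31 = 153 days.
November 1–7, 1874: 7 days.
Residual: 166 days.
Total: 896 days.
896 is a multiple of 7, so the 7th of November, 1874 falls on the same weekday: Saturday.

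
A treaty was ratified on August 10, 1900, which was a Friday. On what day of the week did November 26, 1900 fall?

August 1900: 31 − 10 = 21 days remain.
Then September (30), October (31): 30 + 31 = 61 days.
November 1–26, 1900: 26 days.
Total: 21 + 61 + 26 = 108 days.
108 mod 7 = 3, so 3 days after Friday is Monday.

Monday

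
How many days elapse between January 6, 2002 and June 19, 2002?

January 2002: 31 − 6 = 25 days remain.
Then February 2002 (28), March (31), April (30), May (31): 28 + 31 + 30 + 31 = 120 days.
June 1–19, 2002: 19 days.
Total: 25 + 120 + 19 = 164 days.

164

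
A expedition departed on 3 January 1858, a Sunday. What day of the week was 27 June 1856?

Friday

Count forward from the earlier date (June 27, 1856) to the later (January 3, 1858):
Day-of-year of June 27, 1856: 179.
Day-of-year of January 3, 1858: 3.
1856 has 366 days, so 366 − 179 = 187 days remain in 1856.
Full years: 1857: 365. Sum = 365.
Total: 187 + 365 + 3 = 555 days.
555 mod 7 = 2, so 2 days before Sunday is Friday.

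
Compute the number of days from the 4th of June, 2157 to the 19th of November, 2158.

533

June 2157: 30 − 4 = 26 days remain.
Then 16 full months totalling 488 days.
November 1–19, 2158: 19 days.
Total: 26 + 488 + 19 = 533 days.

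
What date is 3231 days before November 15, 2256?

January 11, 2248

Count 3231 days before November 15, 2256:
From January 11, 2248 to January 11, 2256: 8 years, of which 2 contain a Feb 29 — 6×365 + 2×366 = 2922 days.
January 2256: 31 − 11 = 20 days remain.
Then 9 full months totalling 274 days.
November 1–15, 2256: 15 days.
Residual: 309 days.
Total: 3231 days.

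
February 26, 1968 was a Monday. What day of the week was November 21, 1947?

Friday

Count forward from the earlier date (November 21, 1947) to the later (February 26, 1968):
Day-of-year of November 21, 1947: 325.
Day-of-year of February 26, 1968: 57.
1947 has 365 days, so 365 − 325 = 40 days remain in 1947.
Full years 1948–1967: 15 common + 5 leap = 15×365 + 5×366 = 7305 days.
Total: 40 + 7305 + 57 = 7402 days.
7402 mod 7 = 3, so 3 days before Monday is Friday.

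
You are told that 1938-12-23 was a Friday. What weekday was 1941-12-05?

December 23, 1938 → December 23, 1939: 365 days.
December 23, 1939 → December 23, 1940: 366 days (1940 is a leap year).
December 1940: 31 − 23 = 8 days remain.
Then 11 full months totalling 334 days.
December 1–5, 1941: 5 days.
Residual: 347 days.
Total: 1078 days.
1078 is a multiple of 7, so 1941-12-05 falls on the same weekday: Friday.

Friday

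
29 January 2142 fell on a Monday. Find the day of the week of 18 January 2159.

From January 29, 2142 to January 29, 2158: 16 years, of which 4 contain a Feb 29 — 12×365 + 4×366 = 5844 days.
January 2158: 31 − 29 = 2 days remain.
Then 11 full months totalling 334 days.
January 1–18, 2159: 18 days.
Residual: 354 days.
Total: 6198 days.
6198 mod 7 = 3, so 3 days after Monday is Thursday.

Thursday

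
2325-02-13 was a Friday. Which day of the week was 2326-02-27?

Saturday

February 13, 2325 → February 13, 2326: 365 days.
Within February 2326: 27 − 13 = 14 days.
Total: 379 days.
379 mod 7 = 1, so 1 day after Friday is Saturday.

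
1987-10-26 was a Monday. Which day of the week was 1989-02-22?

Wednesday

Day-of-year of October 26, 1987: 299.
Day-of-year of February 22, 1989: 53.
1987 has 365 days, so 365 − 299 = 66 days remain in 1987.
Full years: 1988: 366. Sum = 366.
Total: 66 + 366 + 53 = 485 days.
485 mod 7 = 2, so 2 days after Monday is Wednesday.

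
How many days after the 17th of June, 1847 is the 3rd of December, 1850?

June 17, 1847 → June 17, 1848: 366 days (1848 is a leap year).
June 17, 1848 → June 17, 1849: 365 days.
June 17, 1849 → June 17, 1850: 365 days.
June 1850: 30 − 17 = 13 days remain.
Then July (31), August (31), September (30), October (31), November (30): 31 + 31 + 30 + 31 + 30 = 153 days.
December 1–3, 1850: 3 days.
Residual: 169 days.
Total: 1265 days.

1265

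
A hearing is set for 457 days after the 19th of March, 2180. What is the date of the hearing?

the 19th of June, 2181

Count 457 days after March 19, 2180:
March 2180: 31 − 19 = 12 days remain.
Then 14 full months totalling 426 days.
June 1–19, 2181: 19 days.
Total: 12 + 426 + 19 = 457 days.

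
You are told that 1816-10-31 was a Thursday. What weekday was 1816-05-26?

Sunday

Count forward from the earlier date (May 26, 1816) to the later (October 31, 1816):
May 1816: 31 − 26 = 5 days remain.
Then June (30), July (31), August (31), September (30): 30 + 31 + 31 + 30 = 122 days.
October 1–31, 1816: 31 days.
Total: 5 + 122 + 31 = 158 days.
158 mod 7 = 4, so 4 days before Thursday is Sunday.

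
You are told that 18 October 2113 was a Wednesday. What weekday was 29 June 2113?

Thursday

Count forward from the earlier date (June 29, 2113) to the later (October 18, 2113):
June 2113: 30 − 29 = 1 day remains.
Then July (31), August (31), September (30): 31 + 31 + 30 = 92 days.
October 1–18, 2113: 18 days.
Total: 1 + 92 + 18 = 111 days.
111 mod 7 = 6, so 6 days before Wednesday is Thursday.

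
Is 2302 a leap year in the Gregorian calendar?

2302 is not a leap year.

No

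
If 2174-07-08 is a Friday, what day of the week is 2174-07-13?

Wednesday

Within July 2174: 13 − 8 = 5 days.
5 mod 7 = 5, so 5 days after Friday is Wednesday.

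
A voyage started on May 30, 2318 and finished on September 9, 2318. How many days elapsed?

102

May 2318: 31 − 30 = 1 day remains.
Then June (30), July (31), August (31): 30 + 31 + 31 = 92 days.
September 1–9, 2318: 9 days.
Total: 1 + 92 + 9 = 102 days.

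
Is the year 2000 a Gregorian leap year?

2000 is a leap year (divisible by 400).

Yes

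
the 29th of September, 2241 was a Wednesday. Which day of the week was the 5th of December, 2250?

Thursday

From September 29, 2241 to September 29, 2250: 9 years, of which 2 contain a Feb 29 — 7×365 + 2×366 = 3287 days.
September 2250: 30 − 29 = 1 day remains.
Then October (31), November (30): 31 + 30 = 61 days.
December 1–5, 2250: 5 days.
Residual: 67 days.
Total: 3354 days.
3354 mod 7 = 1, so 1 day after Wednesday is Thursday.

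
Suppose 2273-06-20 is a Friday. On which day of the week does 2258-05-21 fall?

Count forward from the earlier date (May 21, 2258) to the later (June 20, 2273):
From May 21, 2258 to May 21, 2273: 15 years, of which 4 contain a Feb 29 — 11×365 + 4×366 = 5479 days.
May 2273: 31 − 21 = 10 days remain.
June 1–20, 2273: 20 days.
Residual: 30 days.
Total: 5509 days.
5509 is a multiple of 7, so 2258-05-21 falls on the same weekday: Friday.

Friday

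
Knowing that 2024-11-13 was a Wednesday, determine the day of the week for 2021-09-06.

Monday

Count forward from the earlier date (September 6, 2021) to the later (November 13, 2024):
Day-of-year of September 6, 2021: 249.
Day-of-year of November 13, 2024: 318.
2021 has 365 days, so 365 − 249 = 116 days remain in 2021.
Full years: 2022: 365; 2023: 365. Sum = 730.
Total: 116 + 730 + 318 = 1164 days.
1164 mod 7 = 2, so 2 days before Wednesday is Monday.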